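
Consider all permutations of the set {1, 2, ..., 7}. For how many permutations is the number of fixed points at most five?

Sum C(7,i)·!(7-i) for i = 0..5:
  i=0: C(7,0)·!7 = 1·1854 = 1854
  i=1: C(7,1)·!6 = 7·265 = 1855
  i=2: C(7,2)·!5 = 21·44 = 924
  i=3: C(7,3)·!4 = 35·9 = 315
  i=4: C(7,4)·!3 = 35·2 = 70
  i=5: C(7,5)·!2 = 21·1 = 21
Total = 5039.

5039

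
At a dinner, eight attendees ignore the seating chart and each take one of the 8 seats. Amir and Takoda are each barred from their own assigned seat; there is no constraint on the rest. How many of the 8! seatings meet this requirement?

30960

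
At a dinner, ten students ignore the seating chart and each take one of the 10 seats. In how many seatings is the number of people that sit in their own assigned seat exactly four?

55650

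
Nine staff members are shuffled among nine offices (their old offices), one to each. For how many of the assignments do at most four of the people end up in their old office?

361541

# with exactly i fixed is C(9,i)·!(9-i); sum over i=0..4:
  i=0: C(9,0)·!9 = 1·133496 = 133496
  i=1: C(9,1)·!8 = 9·14833 = 133497
  i=2: C(9,2)·!7 = 36·1854 = 66744
  i=3: C(9,3)·!6 = 84·265 = 22260
  i=4: C(9,4)·!5 = 126·44 = 5544
Total = 361541.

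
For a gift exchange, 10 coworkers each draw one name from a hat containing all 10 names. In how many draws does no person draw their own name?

!10 is the nearest integer to 10!/e.
10! = 3628800, and 3628800/e ≈ 1334960.92, so !10 = 1334961.

1334961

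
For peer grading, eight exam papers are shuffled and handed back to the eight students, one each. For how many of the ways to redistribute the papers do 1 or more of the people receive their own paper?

25487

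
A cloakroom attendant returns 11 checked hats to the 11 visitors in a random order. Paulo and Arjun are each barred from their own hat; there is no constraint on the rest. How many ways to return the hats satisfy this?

Inclusion-exclusion on the 2 forbidden self-matches:
Σ_{j=0}^{2} (-1)^j C(2,j)(11-j)!
= C(2,0)·11! - C(2,1)·10! + C(2,2)·9!
= 39916800 - 7257600 + 362880
= 33022080

33022080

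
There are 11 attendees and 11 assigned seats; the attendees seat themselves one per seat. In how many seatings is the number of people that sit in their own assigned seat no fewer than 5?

146114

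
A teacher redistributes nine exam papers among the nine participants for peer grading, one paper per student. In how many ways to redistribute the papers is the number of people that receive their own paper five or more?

Sum C(9,i)·!(9-i) for i = 5..9:
  i=5: C(9,5)·!4 = 126·9 = 1134
  i=6: C(9,6)·!3 = 84·2 = 168
  i=7: C(9,7)·!2 = 36·1 = 36
  i=8: C(9,8)·!1 = 9·0 = 0
  i=9: C(9,9)·!0 = 1·1 = 1
Total = 1339.

1339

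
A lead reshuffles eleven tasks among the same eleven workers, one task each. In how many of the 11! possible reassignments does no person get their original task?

Use !n = n·!(n-1) + (-1)^n.
!11 = 11·1334961 - 1 = 14684570

14684570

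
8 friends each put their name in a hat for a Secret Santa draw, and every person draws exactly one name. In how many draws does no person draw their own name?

14833

Recurrence: !8 = 7·(!7 + !6).
!8 = 7·(1854 + 265) = 7·2119 = 14833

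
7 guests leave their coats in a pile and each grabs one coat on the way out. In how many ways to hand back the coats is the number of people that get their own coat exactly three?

315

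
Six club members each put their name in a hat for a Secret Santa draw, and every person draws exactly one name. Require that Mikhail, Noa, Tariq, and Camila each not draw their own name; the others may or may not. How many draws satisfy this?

Inclusion-exclusion on the 4 forbidden self-matches:
Σ_{j=0}^{4} (-1)^j C(4,j)(6-j)!
= C(4,0)·6! - C(4,1)·5! + C(4,2)·4! - C(4,3)·3! + C(4,4)·2!
= 720 - 480 + 144 - 24 + 2
= 362

362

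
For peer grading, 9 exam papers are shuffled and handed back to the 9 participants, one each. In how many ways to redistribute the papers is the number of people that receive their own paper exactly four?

Choose which 4 of the 9 are fixed: C(9,4) = 126.
The other 5 form a derangement: !5 = 44.
Total: 126 × 44 = 5544.

5544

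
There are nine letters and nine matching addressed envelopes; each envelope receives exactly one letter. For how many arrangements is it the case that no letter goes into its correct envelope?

133496

By inclusion-exclusion, !9 = Σ (-1)^k · 9!/k! for k=0..9
= 9! - 9!/1! + 9!/2! - 9!/3! + 9!/4! - 9!/5! + 9!/6! - 9!/7! + 9!/8! - 9!/9!
= 362880 - 362880 + 181440 - 60480 + 15120 - 3024 + 504 - 72 + 9 - 1
= 133496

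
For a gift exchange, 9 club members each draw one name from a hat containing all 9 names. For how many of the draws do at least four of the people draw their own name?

6883

Sum C(9,i)·!(9-i) for i = 4..9:
  i=4: C(9,4)·!5 = 126·44 = 5544
  i=5: C(9,5)·!4 = 126·9 = 1134
  i=6: C(9,6)·!3 = 84·2 = 168
  i=7: C(9,7)·!2 = 36·1 = 36
  i=8: C(9,8)·!1 = 9·0 = 0
  i=9: C(9,9)·!0 = 1·1 = 1
Total = 6883.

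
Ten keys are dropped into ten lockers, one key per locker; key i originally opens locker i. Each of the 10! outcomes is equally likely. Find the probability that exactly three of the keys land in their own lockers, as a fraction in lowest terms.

Favorable outcomes: C(10,3)·!7 = 120·1854 = 222480.
Total outcomes: 10! = 3628800.
Probability = 222480/3628800 = 103/1680.

103/1680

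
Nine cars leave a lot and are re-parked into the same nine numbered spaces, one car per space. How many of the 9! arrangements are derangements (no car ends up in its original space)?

133496

!9 is the nearest integer to 9!/e.
9! = 362880, and 362880/e ≈ 133496.09, so !9 = 133496.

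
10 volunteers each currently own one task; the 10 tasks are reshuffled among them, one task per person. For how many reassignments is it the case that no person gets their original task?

1334961

The subfactorial !10 = [10!/e] (nearest integer).
10! = 3628800, and 3628800/e ≈ 1334960.92, so !10 = 1334961.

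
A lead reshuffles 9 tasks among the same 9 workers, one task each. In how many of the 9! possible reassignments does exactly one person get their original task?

133497

Choose which one of the 9 is fixed: C(9,1) = 9.
The remaining 8 must be deranged: !8 = 14833.
Total: 9 × 14833 = 133497.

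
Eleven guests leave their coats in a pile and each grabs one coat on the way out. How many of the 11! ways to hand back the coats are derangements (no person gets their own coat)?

14684570

By inclusion-exclusion, !11 = Σ (-1)^k · 11!/k! for k=0..11
= 11! - 11!/1! + 11!/2! - 11!/3! + 11!/4! - 11!/5! + 11!/6! - 11!/7! + 11!/8! - 11!/9! + 11!/10! - 11!/11!
= 39916800 - 39916800 + 19958400 - 6652800 + 1663200 - 332640 + 55440 - 7920 + 990 - 110 + 11 - 1
= 14684570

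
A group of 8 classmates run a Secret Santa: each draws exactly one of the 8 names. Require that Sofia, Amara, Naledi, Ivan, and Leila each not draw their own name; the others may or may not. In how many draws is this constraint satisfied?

Inclusion-exclusion on the 5 forbidden self-matches:
Σ_{j=0}^{5} (-1)^j C(5,j)(8-j)!
= C(5,0)·8! - C(5,1)·7! + C(5,2)·6! - C(5,3)·5! + C(5,4)·4! - C(5,5)·3!
= 40320 - 25200 + 7200 - 1200 + 120 - 6
= 21234

21234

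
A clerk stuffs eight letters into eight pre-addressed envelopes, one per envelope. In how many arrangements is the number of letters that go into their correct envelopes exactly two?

7420

Pick the 2 fixed positions: C(8,2) = 28 ways.
The remaining 6 must be deranged: !6 = 265.
Total: 28 × 265 = 7420.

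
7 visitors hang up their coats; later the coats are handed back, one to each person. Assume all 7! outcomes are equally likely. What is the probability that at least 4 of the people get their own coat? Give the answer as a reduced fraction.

23/1260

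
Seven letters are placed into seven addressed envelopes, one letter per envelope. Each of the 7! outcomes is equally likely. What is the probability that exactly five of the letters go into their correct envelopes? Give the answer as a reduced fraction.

Favorable outcomes: C(7,5)·!2 = 21·1 = 21.
Total outcomes: 7! = 5040.
Probability = 21/5040 = 1/240.

1/240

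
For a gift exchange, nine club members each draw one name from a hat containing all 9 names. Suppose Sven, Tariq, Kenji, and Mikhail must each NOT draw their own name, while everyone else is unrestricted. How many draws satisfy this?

229080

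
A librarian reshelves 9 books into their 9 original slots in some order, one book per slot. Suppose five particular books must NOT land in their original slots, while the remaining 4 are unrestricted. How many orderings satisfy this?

Inclusion-exclusion on the 5 forbidden self-matches:
Σ_{j=0}^{5} (-1)^j C(5,j)(9-j)!
= C(5,0)·9! - C(5,1)·8! + C(5,2)·7! - C(5,3)·6! + C(5,4)·5! - C(5,5)·4!
= 362880 - 201600 + 50400 - 7200 + 600 - 24
= 205056

205056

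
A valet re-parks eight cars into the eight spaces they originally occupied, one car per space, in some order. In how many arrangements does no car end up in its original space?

14833

Use !n = n·!(n-1) + (-1)^n.
!8 = 8·1854 + 1 = 14833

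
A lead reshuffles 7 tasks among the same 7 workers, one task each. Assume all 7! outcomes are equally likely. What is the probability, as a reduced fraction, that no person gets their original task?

Favorable outcomes: !7 = 1854.
Total outcomes: 7! = 5040.
Probability = 1854/5040 = 103/280.

103/280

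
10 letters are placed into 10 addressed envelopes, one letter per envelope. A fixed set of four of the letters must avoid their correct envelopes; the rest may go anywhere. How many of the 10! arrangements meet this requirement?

2399760

Let A_j be the event that the j-th constrained one is fixed. By inclusion-exclusion over the 4 events:
Σ_{j=0}^{4} (-1)^j C(4,j)(10-j)!
= C(4,0)·10! - C(4,1)·9! + C(4,2)·8! - C(4,3)·7! + C(4,4)·6!
= 3628800 - 1451520 + 241920 - 20160 + 720
= 2399760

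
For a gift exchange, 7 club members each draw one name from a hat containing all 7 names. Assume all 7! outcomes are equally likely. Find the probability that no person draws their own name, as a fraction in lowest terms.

103/280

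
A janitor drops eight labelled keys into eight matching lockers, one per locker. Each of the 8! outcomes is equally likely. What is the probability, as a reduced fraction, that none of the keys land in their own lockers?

Favorable outcomes: !8 = 14833.
Total outcomes: 8! = 40320.
Probability = 14833/40320 = 2119/5760.

2119/5760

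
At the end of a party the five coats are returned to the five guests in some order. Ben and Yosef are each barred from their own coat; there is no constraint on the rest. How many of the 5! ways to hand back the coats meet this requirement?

78

Inclusion-exclusion on the 2 forbidden self-matches:
Σ_{j=0}^{2} (-1)^j C(2,j)(5-j)!
= C(2,0)·5! - C(2,1)·4! + C(2,2)·3!
= 120 - 48 + 6
= 78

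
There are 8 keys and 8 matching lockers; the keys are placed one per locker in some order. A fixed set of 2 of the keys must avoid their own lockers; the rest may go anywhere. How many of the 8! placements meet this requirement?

Let A_j be the event that the j-th constrained one is fixed. By inclusion-exclusion over the 2 events:
Σ_{j=0}^{2} (-1)^j C(2,j)(8-j)!
= C(2,0)·8! - C(2,1)·7! + C(2,2)·6!
= 40320 - 10080 + 720
= 30960

30960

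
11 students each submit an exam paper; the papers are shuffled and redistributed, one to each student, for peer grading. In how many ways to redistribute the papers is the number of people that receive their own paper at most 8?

39916744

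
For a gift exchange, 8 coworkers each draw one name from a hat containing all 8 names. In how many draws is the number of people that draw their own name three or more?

3235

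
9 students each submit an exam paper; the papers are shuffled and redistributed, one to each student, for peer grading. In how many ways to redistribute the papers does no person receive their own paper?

!9 is the nearest integer to 9!/e.
9! = 362880, and 362880/e ≈ 133496.09, so !9 = 133496.

133496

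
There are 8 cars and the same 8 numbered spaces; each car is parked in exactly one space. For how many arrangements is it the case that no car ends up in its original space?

Use !n = (n-1)(!(n-1) + !(n-2)).
!8 = 7·(1854 + 265) = 7·2119 = 14833

14833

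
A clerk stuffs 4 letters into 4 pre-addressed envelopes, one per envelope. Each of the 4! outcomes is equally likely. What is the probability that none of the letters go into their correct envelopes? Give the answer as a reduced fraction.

3/8

Favorable outcomes: !4 = 9.
Total outcomes: 4! = 24.
Probability = 9/24 = 3/8.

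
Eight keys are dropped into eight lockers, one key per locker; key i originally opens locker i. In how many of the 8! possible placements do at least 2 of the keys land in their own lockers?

Sum C(8,i)·!(8-i) for i = 2..8:
  i=2: C(8,2)·!6 = 28·265 = 7420
  i=3: C(8,3)·!5 = 56·44 = 2464
  i=4: C(8,4)·!4 = 70·9 = 630
  i=5: C(8,5)·!3 = 56·2 = 112
  i=6: C(8,6)·!2 = 28·1 = 28
  i=7: C(8,7)·!1 = 8·0 = 0
  i=8: C(8,8)·!0 = 1·1 = 1
Total = 10655.

10655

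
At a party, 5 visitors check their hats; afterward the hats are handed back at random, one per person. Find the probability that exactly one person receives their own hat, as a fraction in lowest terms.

3/8

Favorable outcomes: C(5,1)·!4 = 5·9 = 45.
Total outcomes: 5! = 120.
Probability = 45/120 = 3/8.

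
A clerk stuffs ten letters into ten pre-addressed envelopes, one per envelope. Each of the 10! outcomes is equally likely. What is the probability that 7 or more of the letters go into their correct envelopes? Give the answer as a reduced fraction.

143/1814400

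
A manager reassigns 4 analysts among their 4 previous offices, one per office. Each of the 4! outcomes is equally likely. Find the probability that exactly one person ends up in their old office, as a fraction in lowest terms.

1/3

Favorable outcomes: C(4,1)·!3 = 4·2 = 8.
Total outcomes: 4! = 24.
Probability = 8/24 = 1/3.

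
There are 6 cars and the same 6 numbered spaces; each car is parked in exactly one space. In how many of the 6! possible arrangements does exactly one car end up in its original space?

Choose which one of the 6 is fixed: C(6,1) = 6.
The remaining 5 must be deranged: !5 = 44.
Total: 6 × 44 = 264.

264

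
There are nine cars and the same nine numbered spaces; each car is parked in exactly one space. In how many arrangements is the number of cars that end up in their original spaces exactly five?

1134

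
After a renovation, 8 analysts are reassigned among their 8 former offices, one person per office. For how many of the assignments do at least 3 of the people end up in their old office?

3235

Sum C(8,i)·!(8-i) for i = 3..8:
  i=3: C(8,3)·!5 = 56·44 = 2464
  i=4: C(8,4)·!4 = 70·9 = 630
  i=5: C(8,5)·!3 = 56·2 = 112
  i=6: C(8,6)·!2 = 28·1 = 28
  i=7: C(8,7)·!1 = 8·0 = 0
  i=8: C(8,8)·!0 = 1·1 = 1
Total = 3235.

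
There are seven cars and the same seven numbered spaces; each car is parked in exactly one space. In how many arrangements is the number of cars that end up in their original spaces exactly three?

315

Pick the 3 fixed positions: C(7,3) = 35 ways.
The other 4 form a derangement: !4 = 9.
Total: 35 × 9 = 315.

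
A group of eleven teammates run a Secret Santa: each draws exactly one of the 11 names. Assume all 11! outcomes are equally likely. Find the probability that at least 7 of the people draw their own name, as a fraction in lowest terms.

839/9979200

Favorable outcomes: Σ_{i≥7} C(11,i)·!(11-i) = 330·9 + 165·2 + 55·1 + 11·0 + 1·1 = 3356.
Total outcomes: 11! = 39916800.
Probability = 3356/39916800 = 839/9979200.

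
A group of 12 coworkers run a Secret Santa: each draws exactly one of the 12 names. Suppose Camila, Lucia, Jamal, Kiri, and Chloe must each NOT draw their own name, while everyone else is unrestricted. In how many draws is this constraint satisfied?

312273360

Inclusion-exclusion on the 5 forbidden self-matches:
Σ_{j=0}^{5} (-1)^j C(5,j)(12-j)!
= C(5,0)·12! - C(5,1)·11! + C(5,2)·10! - C(5,3)·9! + C(5,4)·8! - C(5,5)·7!
= 479001600 - 199584000 + 36288000 - 3628800 + 201600 - 5040
= 312273360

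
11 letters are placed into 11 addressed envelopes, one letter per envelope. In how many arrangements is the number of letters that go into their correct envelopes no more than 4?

39770686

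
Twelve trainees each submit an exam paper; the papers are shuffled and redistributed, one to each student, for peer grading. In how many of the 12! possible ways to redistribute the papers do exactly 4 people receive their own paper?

Pick the 4 fixed positions: C(12,4) = 495 ways.
The remaining 8 must be deranged: !8 = 14833.
Total: 495 × 14833 = 7342335.

7342335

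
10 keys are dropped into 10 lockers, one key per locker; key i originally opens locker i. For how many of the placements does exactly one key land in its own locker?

Pick the single fixed position: C(10,1) = 10 ways.
The other 9 form a derangement: !9 = 133496.
Total: 10 × 133496 = 1334960.

1334960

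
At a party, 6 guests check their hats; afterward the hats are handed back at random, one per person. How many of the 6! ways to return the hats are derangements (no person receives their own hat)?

265

!6 is the nearest integer to 6!/e.
6! = 720, and 720/e ≈ 264.87, so !6 = 265.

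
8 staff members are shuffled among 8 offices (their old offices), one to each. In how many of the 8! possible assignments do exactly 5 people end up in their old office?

112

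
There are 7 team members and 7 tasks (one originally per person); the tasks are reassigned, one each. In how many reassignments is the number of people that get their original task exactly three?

315

Choose which 3 of the 7 are fixed: C(7,3) = 35.
The remaining 4 must be deranged: !4 = 9.
Total: 35 × 9 = 315.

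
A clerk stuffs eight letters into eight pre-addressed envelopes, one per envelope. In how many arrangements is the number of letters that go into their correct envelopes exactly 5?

Pick the 5 fixed positions: C(8,5) = 56 ways.
The other 3 form a derangement: !3 = 2.
Total: 56 × 2 = 112.

112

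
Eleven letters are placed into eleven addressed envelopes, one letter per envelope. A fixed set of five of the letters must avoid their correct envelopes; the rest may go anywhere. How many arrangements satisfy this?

25022880

Inclusion-exclusion on the 5 forbidden self-matches:
Σ_{j=0}^{5} (-1)^j C(5,j)(11-j)!
= C(5,0)·11! - C(5,1)·10! + C(5,2)·9! - C(5,3)·8! + C(5,4)·7! - C(5,5)·6!
= 39916800 - 18144000 + 3628800 - 403200 + 25200 - 720
= 25022880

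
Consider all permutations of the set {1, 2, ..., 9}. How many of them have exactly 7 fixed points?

36

Pick the 7 fixed positions: C(9,7) = 36 ways.
The remaining 2 must be deranged: !2 = 1.
Total: 36 × 1 = 36.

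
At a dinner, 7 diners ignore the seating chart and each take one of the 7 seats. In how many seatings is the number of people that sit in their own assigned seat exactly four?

Choose which 4 of the 7 are fixed: C(7,4) = 35.
The other 3 form a derangement: !3 = 2.
Total: 35 × 2 = 70.

70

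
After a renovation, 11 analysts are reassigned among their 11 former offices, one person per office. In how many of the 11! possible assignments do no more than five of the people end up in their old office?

39893116

Sum C(11,i)·!(11-i) for i = 0..5:
  i=0: C(11,0)·!11 = 1·14684570 = 14684570
  i=1: C(11,1)·!10 = 11·1334961 = 14684571
  i=2: C(11,2)·!9 = 55·133496 = 7342280
  i=3: C(11,3)·!8 = 165·14833 = 2447445
  i=4: C(11,4)·!7 = 330·1854 = 611820
  i=5: C(11,5)·!6 = 462·265 = 122430
Total = 39893116.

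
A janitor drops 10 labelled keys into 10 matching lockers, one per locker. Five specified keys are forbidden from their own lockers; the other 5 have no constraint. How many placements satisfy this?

2170680

Let A_j be the event that the j-th constrained one is fixed. By inclusion-exclusion over the 5 events:
Σ_{j=0}^{5} (-1)^j C(5,j)(10-j)!
= C(5,0)·10! - C(5,1)·9! + C(5,2)·8! - C(5,3)·7! + C(5,4)·6! - C(5,5)·5!
= 3628800 - 1814400 + 403200 - 50400 + 3600 - 120
= 2170680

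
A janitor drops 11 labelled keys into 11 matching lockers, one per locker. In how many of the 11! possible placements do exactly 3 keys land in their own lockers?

Choose which 3 of the 11 are fixed: C(11,3) = 165.
The remaining 8 must be deranged: !8 = 14833.
Total: 165 × 14833 = 2447445.

2447445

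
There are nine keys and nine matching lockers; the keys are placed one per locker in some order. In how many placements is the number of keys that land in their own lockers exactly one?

Pick the single fixed position: C(9,1) = 9 ways.
The other 8 form a derangement: !8 = 14833.
Total: 9 × 14833 = 133497.

133497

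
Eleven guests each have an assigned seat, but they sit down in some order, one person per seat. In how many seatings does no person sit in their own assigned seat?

14684570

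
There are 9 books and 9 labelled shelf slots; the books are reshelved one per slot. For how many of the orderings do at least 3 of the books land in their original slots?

29143

Sum C(9,i)·!(9-i) for i = 3..9:
  i=3: C(9,3)·!6 = 84·265 = 22260
  i=4: C(9,4)·!5 = 126·44 = 5544
  i=5: C(9,5)·!4 = 126·9 = 1134
  i=6: C(9,6)·!3 = 84·2 = 168
  i=7: C(9,7)·!2 = 36·1 = 36
  i=8: C(9,8)·!1 = 9·0 = 0
  i=9: C(9,9)·!0 = 1·1 = 1
Total = 29143.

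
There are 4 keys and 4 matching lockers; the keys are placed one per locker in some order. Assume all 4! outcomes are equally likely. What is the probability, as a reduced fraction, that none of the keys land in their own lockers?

3/8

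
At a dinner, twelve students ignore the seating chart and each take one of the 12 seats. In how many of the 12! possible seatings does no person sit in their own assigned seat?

176214841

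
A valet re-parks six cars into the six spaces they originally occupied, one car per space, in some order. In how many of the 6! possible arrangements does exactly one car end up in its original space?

264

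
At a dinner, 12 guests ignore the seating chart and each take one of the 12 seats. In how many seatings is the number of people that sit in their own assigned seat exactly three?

Pick the 3 fixed positions: C(12,3) = 220 ways.
The remaining 9 must be deranged: !9 = 133496.
Total: 220 × 133496 = 29369120.

29369120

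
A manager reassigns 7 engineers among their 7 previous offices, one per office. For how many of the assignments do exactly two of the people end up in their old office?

924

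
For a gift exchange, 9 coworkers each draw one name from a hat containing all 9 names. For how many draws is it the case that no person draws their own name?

!9 is the nearest integer to 9!/e.
9! = 362880, and 362880/e ≈ 133496.09, so !9 = 133496.

133496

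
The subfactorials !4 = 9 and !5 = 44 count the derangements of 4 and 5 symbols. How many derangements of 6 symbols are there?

265

!6 = (6-1)·(!5 + !4) = 5·(44 + 9) = 5·53 = 265.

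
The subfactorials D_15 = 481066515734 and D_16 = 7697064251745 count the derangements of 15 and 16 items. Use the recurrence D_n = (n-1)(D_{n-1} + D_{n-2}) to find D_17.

D_17 = (17-1)·(D_16 + D_15) = 16·(7697064251745 + 481066515734) = 16·8178130767479 = 130850092279664.

130850092279664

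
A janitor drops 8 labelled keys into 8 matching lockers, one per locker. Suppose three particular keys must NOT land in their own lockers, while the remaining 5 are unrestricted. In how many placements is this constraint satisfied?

27240

Inclusion-exclusion on the 3 forbidden self-matches:
Σ_{j=0}^{3} (-1)^j C(3,j)(8-j)!
= C(3,0)·8! - C(3,1)·7! + C(3,2)·6! - C(3,3)·5!
= 40320 - 15120 + 2160 - 120
= 27240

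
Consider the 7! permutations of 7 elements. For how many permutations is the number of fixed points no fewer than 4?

92

# with exactly i fixed is C(7,i)·!(7-i); sum over i=4..7:
  i=4: C(7,4)·!3 = 35·2 = 70
  i=5: C(7,5)·!2 = 21·1 = 21
  i=6: C(7,6)·!1 = 7·0 = 0
  i=7: C(7,7)·!0 = 1·1 = 1
Total = 92.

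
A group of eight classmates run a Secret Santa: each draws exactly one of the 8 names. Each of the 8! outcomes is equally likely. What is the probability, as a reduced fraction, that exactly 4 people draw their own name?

1/64

Favorable outcomes: C(8,4)·!4 = 70·9 = 630.
Total outcomes: 8! = 40320.
Probability = 630/40320 = 1/64.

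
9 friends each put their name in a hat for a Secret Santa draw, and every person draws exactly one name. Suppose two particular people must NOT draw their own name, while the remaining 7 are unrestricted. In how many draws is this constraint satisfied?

287280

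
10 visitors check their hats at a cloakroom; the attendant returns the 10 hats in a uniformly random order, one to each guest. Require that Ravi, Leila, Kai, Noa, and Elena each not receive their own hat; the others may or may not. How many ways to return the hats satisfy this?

2170680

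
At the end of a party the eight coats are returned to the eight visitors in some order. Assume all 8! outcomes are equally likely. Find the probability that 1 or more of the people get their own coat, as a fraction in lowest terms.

3641/5760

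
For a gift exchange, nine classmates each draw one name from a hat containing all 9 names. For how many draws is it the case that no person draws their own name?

133496

The number of derangements of 9 is !9 = Σ_{k=0}^{9} (-1)^k·9!/k!
= 9! - 9!/1! + 9!/2! - 9!/3! + 9!/4! - 9!/5! + 9!/6! - 9!/7! + 9!/8! - 9!/9!
= 362880 - 362880 + 181440 - 60480 + 15120 - 3024 + 504 - 72 + 9 - 1
= 133496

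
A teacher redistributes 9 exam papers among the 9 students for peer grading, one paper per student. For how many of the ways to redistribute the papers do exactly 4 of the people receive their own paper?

5544

Choose which 4 of the 9 are fixed: C(9,4) = 126.
The remaining 5 must be deranged: !5 = 44.
Total: 126 × 44 = 5544.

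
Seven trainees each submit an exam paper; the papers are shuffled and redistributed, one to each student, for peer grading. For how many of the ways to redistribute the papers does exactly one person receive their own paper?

Pick the single fixed position: C(7,1) = 7 ways.
The remaining 6 must be deranged: !6 = 265.
Total: 7 × 265 = 1855.

1855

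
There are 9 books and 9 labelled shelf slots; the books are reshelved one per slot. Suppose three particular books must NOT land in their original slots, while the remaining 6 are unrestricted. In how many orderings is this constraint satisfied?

256320

Inclusion-exclusion on the 3 forbidden self-matches:
Σ_{j=0}^{3} (-1)^j C(3,j)(9-j)!
= C(3,0)·9! - C(3,1)·8! + C(3,2)·7! - C(3,3)·6!
= 362880 - 120960 + 15120 - 720
= 256320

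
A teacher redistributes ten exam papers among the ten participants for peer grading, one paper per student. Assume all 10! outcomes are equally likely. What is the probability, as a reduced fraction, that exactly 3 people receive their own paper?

103/1680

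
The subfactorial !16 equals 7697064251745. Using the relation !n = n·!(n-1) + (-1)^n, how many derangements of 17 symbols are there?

!17 = 17·7697064251745 - 1 = 130850092279664.

130850092279664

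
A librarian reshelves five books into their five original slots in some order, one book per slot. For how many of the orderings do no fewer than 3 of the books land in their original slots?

11

Sum C(5,i)·!(5-i) for i = 3..5:
  i=3: C(5,3)·!2 = 10·1 = 10
  i=4: C(5,4)·!1 = 5·0 = 0
  i=5: C(5,5)·!0 = 1·1 = 1
Total = 11.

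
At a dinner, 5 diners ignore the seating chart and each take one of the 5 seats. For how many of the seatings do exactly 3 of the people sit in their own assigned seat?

Pick the 3 fixed positions: C(5,3) = 10 ways.
The remaining 2 must be deranged: !2 = 1.
Total: 10 × 1 = 10.

10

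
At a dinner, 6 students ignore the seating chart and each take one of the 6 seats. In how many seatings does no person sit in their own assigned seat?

265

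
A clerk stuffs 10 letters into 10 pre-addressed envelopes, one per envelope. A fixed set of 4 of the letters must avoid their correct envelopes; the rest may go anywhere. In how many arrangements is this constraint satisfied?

2399760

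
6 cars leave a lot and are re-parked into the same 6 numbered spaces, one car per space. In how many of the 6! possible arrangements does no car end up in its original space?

265

The number of derangements of 6 is !6 = Σ_{k=0}^{6} (-1)^k·6!/k!
= 6! - 6!/1! + 6!/2! - 6!/3! + 6!/4! - 6!/5! + 6!/6!
= 720 - 720 + 360 - 120 + 30 - 6 + 1
= 265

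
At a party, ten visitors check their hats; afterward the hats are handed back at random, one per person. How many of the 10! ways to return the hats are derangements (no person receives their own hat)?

1334961

Recurrence: !10 = 9·(!9 + !8).
!10 = 9·(133496 + 14833) = 9·148329 = 1334961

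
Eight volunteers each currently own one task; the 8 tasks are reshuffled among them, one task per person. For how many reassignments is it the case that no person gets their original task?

14833

Recurrence: !8 = 8·!7 + (-1)^8.
!8 = 8·1854 + 1 = 14833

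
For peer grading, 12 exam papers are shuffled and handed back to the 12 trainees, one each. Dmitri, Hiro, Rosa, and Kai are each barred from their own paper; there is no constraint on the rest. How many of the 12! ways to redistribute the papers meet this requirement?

339696000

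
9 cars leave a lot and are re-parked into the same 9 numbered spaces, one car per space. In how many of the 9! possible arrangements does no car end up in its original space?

133496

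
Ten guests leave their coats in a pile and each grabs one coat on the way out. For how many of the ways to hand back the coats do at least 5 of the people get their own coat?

# with exactly i fixed is C(10,i)·!(10-i); sum over i=5..10:
  i=5: C(10,5)·!5 = 252·44 = 11088
  i=6: C(10,6)·!4 = 210·9 = 1890
  i=7: C(10,7)·!3 = 120·2 = 240
  i=8: C(10,8)·!2 = 45·1 = 45
  i=9: C(10,9)·!1 = 10·0 = 0
  i=10: C(10,10)·!0 = 1·1 = 1
Total = 13264.

13264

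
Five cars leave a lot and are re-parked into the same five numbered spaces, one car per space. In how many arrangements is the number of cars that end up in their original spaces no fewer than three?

# with exactly i fixed is C(5,i)·!(5-i); sum over i=3..5:
  i=3: C(5,3)·!2 = 10·1 = 10
  i=4: C(5,4)·!1 = 5·0 = 0
  i=5: C(5,5)·!0 = 1·1 = 1
Total = 11.

11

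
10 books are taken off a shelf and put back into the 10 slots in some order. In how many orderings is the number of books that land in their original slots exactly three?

222480

Choose which 3 of the 10 are fixed: C(10,3) = 120.
The remaining 7 must be deranged: !7 = 1854.
Total: 120 × 1854 = 222480.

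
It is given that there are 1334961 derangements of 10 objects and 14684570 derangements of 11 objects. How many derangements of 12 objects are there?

176214841

!12 = (12-1)·(!11 + !10) = 11·(14684570 + 1334961) = 11·16019531 = 176214841.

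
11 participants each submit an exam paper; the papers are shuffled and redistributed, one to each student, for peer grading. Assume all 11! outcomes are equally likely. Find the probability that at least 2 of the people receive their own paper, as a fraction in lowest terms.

10547659/39916800

Favorable outcomes: Σ_{i≥2} C(11,i)·!(11-i) = 55·133496 + 165·14833 + 330·1854 + 462·265 + 462·44 + 330·9 + 165·2 + 55·1 + 11·0 + 1·1 = 10547659.
Total outcomes: 11! = 39916800.
Probability = 10547659/39916800 = 10547659/39916800.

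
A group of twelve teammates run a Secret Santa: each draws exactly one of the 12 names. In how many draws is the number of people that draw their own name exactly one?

Pick the single fixed position: C(12,1) = 12 ways.
The remaining 11 must be deranged: !11 = 14684570.
Total: 12 × 14684570 = 176214840.

176214840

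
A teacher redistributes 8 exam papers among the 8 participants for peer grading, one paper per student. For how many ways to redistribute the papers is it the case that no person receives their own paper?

14833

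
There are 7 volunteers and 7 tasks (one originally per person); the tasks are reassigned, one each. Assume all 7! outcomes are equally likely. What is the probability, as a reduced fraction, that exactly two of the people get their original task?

11/60

Favorable outcomes: C(7,2)·!5 = 21·44 = 924.
Total outcomes: 7! = 5040.
Probability = 924/5040 = 11/60.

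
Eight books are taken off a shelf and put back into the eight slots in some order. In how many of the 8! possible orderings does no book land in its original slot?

14833

The number of derangements of 8 is !8 = Σ_{k=0}^{8} (-1)^k·8!/k!
= 8! - 8!/1! + 8!/2! - 8!/3! + 8!/4! - 8!/5! + 8!/6! - 8!/7! + 8!/8!
= 40320 - 40320 + 20160 - 6720 + 1680 - 336 + 56 - 8 + 1
= 14833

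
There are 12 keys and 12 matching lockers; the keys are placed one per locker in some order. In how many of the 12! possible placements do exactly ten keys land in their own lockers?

Choose which 10 of the 12 are fixed: C(12,10) = 66.
The other 2 form a derangement: !2 = 1.
Total: 66 × 1 = 66.

66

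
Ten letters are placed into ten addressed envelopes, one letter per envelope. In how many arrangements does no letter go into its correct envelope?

1334961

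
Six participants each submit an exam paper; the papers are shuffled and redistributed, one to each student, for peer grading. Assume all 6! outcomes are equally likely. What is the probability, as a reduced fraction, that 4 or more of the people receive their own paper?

1/45

Favorable outcomes: Σ_{i≥4} C(6,i)·!(6-i) = 15·1 + 6·0 + 1·1 = 16.
Total outcomes: 6! = 720.
Probability = 16/720 = 1/45.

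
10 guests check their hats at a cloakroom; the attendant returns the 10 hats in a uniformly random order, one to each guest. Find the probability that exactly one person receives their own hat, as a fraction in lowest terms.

16687/45360

Favorable outcomes: C(10,1)·!9 = 10·133496 = 1334960.
Total outcomes: 10! = 3628800.
Probability = 1334960/3628800 = 16687/45360.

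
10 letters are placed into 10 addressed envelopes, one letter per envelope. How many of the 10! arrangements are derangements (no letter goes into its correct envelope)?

!10 is the nearest integer to 10!/e.
10! = 3628800, and 3628800/e ≈ 1334960.92, so !10 = 1334961.

1334961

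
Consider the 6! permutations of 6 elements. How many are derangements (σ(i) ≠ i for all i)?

!6 is the nearest integer to 6!/e.
6! = 720, and 720/e ≈ 264.87, so !6 = 265.

265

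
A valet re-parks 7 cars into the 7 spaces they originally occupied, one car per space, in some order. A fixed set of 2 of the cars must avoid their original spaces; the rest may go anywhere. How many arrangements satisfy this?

Inclusion-exclusion on the 2 forbidden self-matches:
Σ_{j=0}^{2} (-1)^j C(2,j)(7-j)!
= C(2,0)·7! - C(2,1)·6! + C(2,2)·5!
= 5040 - 1440 + 120
= 3720

3720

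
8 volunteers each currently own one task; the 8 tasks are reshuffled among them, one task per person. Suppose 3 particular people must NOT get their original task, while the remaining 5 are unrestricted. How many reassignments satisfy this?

27240

Let A_j be the event that the j-th constrained one is fixed. By inclusion-exclusion over the 3 events:
Σ_{j=0}^{3} (-1)^j C(3,j)(8-j)!
= C(3,0)·8! - C(3,1)·7! + C(3,2)·6! - C(3,3)·5!
= 40320 - 15120 + 2160 - 120
= 27240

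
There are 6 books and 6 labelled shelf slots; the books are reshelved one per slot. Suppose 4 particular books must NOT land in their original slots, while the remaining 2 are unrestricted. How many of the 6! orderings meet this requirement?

Let A_j be the event that the j-th constrained one is fixed. By inclusion-exclusion over the 4 events:
Σ_{j=0}^{4} (-1)^j C(4,j)(6-j)!
= C(4,0)·6! - C(4,1)·5! + C(4,2)·4! - C(4,3)·3! + C(4,4)·2!
= 720 - 480 + 144 - 24 + 2
= 362

362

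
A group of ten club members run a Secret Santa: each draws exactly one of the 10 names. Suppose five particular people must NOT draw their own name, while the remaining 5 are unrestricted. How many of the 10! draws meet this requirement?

2170680

Let A_j be the event that the j-th constrained one is fixed. By inclusion-exclusion over the 5 events:
Σ_{j=0}^{5} (-1)^j C(5,j)(10-j)!
= C(5,0)·10! - C(5,1)·9! + C(5,2)·8! - C(5,3)·7! + C(5,4)·6! - C(5,5)·5!
= 3628800 - 1814400 + 403200 - 50400 + 3600 - 120
= 2170680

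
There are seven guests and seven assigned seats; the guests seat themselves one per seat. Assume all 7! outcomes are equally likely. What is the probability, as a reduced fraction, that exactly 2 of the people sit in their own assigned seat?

11/60

Favorable outcomes: C(7,2)·!5 = 21·44 = 924.
Total outcomes: 7! = 5040.
Probability = 924/5040 = 11/60.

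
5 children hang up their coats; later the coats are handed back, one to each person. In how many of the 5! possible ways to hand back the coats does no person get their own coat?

44

By inclusion-exclusion, !5 = Σ (-1)^k · 5!/k! for k=0..5
= 5! - 5!/1! + 5!/2! - 5!/3! + 5!/4! - 5!/5!
= 120 - 120 + 60 - 20 + 5 - 1
= 44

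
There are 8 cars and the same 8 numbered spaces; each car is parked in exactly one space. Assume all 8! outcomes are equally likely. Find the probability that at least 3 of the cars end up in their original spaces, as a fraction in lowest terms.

Favorable outcomes: Σ_{i≥3} C(8,i)·!(8-i) = 56·44 + 70·9 + 56·2 + 28·1 + 8·0 + 1·1 = 3235.
Total outcomes: 8! = 40320.
Probability = 3235/40320 = 647/8064.

647/8064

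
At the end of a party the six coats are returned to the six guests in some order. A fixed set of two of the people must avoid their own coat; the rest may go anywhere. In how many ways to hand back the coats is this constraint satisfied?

504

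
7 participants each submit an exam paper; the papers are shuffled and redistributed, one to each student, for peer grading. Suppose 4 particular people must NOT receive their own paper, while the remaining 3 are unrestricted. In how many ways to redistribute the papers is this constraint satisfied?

Inclusion-exclusion on the 4 forbidden self-matches:
Σ_{j=0}^{4} (-1)^j C(4,j)(7-j)!
= C(4,0)·7! - C(4,1)·6! + C(4,2)·5! - C(4,3)·4! + C(4,4)·3!
= 5040 - 2880 + 720 - 96 + 6
= 2790

2790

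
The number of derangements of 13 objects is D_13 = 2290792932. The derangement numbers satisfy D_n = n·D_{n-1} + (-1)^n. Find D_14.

32071101049

D_14 = 14·2290792932 + 1 = 32071101049.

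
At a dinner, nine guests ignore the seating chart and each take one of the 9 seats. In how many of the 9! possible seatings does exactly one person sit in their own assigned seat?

133497

Choose which one of the 9 is fixed: C(9,1) = 9.
The remaining 8 must be deranged: !8 = 14833.
Total: 9 × 14833 = 133497.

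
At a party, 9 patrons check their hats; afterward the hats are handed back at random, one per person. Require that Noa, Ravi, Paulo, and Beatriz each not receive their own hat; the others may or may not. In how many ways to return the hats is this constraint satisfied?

Inclusion-exclusion on the 4 forbidden self-matches:
Σ_{j=0}^{4} (-1)^j C(4,j)(9-j)!
= C(4,0)·9! - C(4,1)·8! + C(4,2)·7! - C(4,3)·6! + C(4,4)·5!
= 362880 - 161280 + 30240 - 2880 + 120
= 229080

229080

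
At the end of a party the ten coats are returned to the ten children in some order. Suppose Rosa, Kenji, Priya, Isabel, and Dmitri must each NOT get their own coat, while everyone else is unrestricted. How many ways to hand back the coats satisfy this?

Inclusion-exclusion on the 5 forbidden self-matches:
Σ_{j=0}^{5} (-1)^j C(5,j)(10-j)!
= C(5,0)·10! - C(5,1)·9! + C(5,2)·8! - C(5,3)·7! + C(5,4)·6! - C(5,5)·5!
= 3628800 - 1814400 + 403200 - 50400 + 3600 - 120
= 2170680

2170680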